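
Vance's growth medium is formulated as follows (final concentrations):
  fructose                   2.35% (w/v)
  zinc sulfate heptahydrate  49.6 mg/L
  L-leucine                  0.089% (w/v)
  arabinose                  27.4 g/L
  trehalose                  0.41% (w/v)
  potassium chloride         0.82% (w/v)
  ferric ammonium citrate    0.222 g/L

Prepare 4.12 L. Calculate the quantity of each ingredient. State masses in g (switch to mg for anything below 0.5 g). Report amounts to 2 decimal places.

Scale factor relative to 1 L: 4.12.
fructose: 2.35% w/v = 23.5 g/L → 23.5 × 4.12 L = 96.82 g
zinc sulfate heptahydrate: 49.6 mg/L × 4.12 L = 204.35 mg
L-leucine: 0.089 g per 100 mL × 4120 mL ÷ 100 = 3.67 g
arabinose: 27.4 g/L × 4.12 L = 112.89 g
trehalose: 0.41% w/v = 4.1 g/L → 4.1 × 4.12 L = 16.89 g
potassium chloride: 0.82% w/v = 8.2 g/L → 8.2 × 4.12 L = 33.78 g
ferric ammonium citrate: 0.222 g/L × 4.12 L = 0.91 g

fructose 96.82 g; zinc sulfate heptahydrate 204.35 mg; L-leucine 3.67 g; arabinose 112.89 g; trehalose 16.89 g; potassium chloride 33.78 g; ferric ammonium citrate 0.91 g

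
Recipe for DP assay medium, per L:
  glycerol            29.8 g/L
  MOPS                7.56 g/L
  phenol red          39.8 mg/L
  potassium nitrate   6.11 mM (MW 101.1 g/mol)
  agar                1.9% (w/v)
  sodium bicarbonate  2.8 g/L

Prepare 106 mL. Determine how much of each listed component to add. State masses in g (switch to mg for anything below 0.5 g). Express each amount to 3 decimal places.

glycerol 3.159 g; MOPS 0.801 g; phenol red 4.219 mg; potassium nitrate 65.478 mg; agar 2.014 g; sodium bicarbonate 296.800 mg

Scale factor relative to 1 L: 0.106.
glycerol: 29.8 g/L × 0.106 L = 3.159 g
MOPS: 7.56 g/L × 0.106 L = 0.801 g
phenol red: 39.8 mg/L × 0.106 L = 4.219 mg
potassium nitrate: 6.11 mmol/L × 101.1 mg/mmol × 0.106 L = 65.478 mg
agar: 1.9 g per 100 mL × 106 mL ÷ 100 = 2.014 g
sodium bicarbonate: 2.8 g/L × 0.106 L = 0.2968 g = 296.800 mg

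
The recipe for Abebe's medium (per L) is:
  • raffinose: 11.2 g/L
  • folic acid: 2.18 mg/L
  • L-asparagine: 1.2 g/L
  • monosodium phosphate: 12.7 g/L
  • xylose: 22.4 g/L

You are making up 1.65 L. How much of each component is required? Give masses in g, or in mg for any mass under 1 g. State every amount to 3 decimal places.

Working volume: 1.65 L.
raffinose: 11.2 g/L × 1.65 L = 18.480 g
folic acid: 2.18 mg/L × 1.65 L = 3.597 mg
L-asparagine: 1.2 g/L × 1.65 L = 1.980 g
monosodium phosphate: 12.7 g/L × 1.65 L = 20.955 g
xylose: 22.4 g/L × 1.65 L = 36.960 g

raffinose 18.480 g; folic acid 3.597 mg; L-asparagine 1.980 g; monosodium phosphate 20.955 g; xylose 36.960 g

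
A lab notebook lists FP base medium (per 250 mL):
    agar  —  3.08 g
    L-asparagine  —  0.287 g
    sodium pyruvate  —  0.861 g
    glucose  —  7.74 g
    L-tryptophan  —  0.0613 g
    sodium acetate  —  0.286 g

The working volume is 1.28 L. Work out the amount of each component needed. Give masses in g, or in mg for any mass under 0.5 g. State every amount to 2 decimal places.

Scale factor = 1280 mL / 250 mL = 5.12.
agar: 3.08 g × (1280 mL / 250 mL) = 15.77 g
L-asparagine: 0.287 g × (1280 mL / 250 mL) = 1.47 g
sodium pyruvate: 0.861 g × (1280 mL / 250 mL) = 4.41 g
glucose: 7.74 g × (1280 mL / 250 mL) = 39.63 g
L-tryptophan: 0.0613 g × (1280 mL / 250 mL) = 0.313856 g = 313.86 mg
sodium acetate: 0.286 g × (1280 mL / 250 mL) = 1.46 g

agar 15.77 g; L-asparagine 1.47 g; sodium pyruvate 4.41 g; glucose 39.63 g; L-tryptophan 313.86 mg; sodium acetate 1.46 g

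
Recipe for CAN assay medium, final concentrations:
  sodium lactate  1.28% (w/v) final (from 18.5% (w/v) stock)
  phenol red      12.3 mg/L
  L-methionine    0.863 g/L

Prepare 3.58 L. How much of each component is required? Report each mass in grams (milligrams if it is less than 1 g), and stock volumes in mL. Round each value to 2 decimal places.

sodium lactate 247.70 mL; phenol red 44.03 mg; L-methionine 3.09 g

Scale factor relative to 1 L: 3.58.
sodium lactate: dilute stock: 1.28% ÷ 18.5% × 3580 mL = 247.70 mL
phenol red: 12.3 mg/L × 3.58 L = 44.03 mg
L-methionine: 0.863 g/L × 3.58 L = 3.09 g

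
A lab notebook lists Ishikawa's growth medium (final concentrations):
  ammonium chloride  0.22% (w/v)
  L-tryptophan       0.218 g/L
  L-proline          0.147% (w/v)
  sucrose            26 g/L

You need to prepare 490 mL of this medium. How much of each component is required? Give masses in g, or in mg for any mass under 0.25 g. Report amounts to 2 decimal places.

Scale factor relative to 1 L: 0.49.
ammonium chloride: 0.22% w/v = 2.2 g/L → 2.2 × 0.49 L = 1.08 g
L-tryptophan: 0.218 g/L × 0.49 L = 0.10682 g = 106.82 mg
L-proline: 0.147% w/v = 1.47 g/L → 1.47 × 0.49 L = 0.72 g
sucrose: 26 g/L × 0.49 L = 12.74 g

ammonium chloride 1.08 g; L-tryptophan 106.82 mg; L-proline 0.72 g; sucrose 12.74 g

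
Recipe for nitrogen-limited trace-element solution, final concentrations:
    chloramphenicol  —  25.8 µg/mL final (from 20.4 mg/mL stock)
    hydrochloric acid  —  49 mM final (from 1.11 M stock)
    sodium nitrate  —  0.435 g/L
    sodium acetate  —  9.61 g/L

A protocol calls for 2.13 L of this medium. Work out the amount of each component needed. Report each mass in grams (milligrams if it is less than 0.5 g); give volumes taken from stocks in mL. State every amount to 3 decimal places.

chloramphenicol 2.694 mL; hydrochloric acid 94.027 mL; sodium nitrate 0.927 g; sodium acetate 20.469 g

Scale factor relative to 1 L: 2.13.
chloramphenicol: V = C2·V2/C1 = 25.8 µg/mL × 2130 mL ÷ 20400 µg/mL = 2.694 mL
hydrochloric acid: dilute stock: 49 mM × 2130 mL ÷ 1110 mM = 94.027 mL
sodium nitrate: 0.435 g/L × 2.13 L = 0.927 g
sodium acetate: 9.61 g/L × 2.13 L = 20.469 g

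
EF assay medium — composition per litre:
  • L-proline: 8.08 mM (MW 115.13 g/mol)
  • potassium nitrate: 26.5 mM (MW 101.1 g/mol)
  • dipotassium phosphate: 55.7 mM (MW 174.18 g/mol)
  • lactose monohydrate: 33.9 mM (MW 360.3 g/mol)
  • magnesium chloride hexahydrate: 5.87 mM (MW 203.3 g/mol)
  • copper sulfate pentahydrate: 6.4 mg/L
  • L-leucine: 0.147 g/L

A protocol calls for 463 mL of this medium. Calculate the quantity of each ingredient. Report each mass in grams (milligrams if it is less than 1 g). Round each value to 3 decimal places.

L-proline 430.706 mg; potassium nitrate 1.240 g; dipotassium phosphate 4.492 g; lactose monohydrate 5.655 g; magnesium chloride hexahydrate 552.531 mg; copper sulfate pentahydrate 2.963 mg; L-leucine 68.061 mg

Scale factor relative to 1 L: 0.463.
L-proline: 8.08 mmol/L × 115.13 mg/mmol × 0.463 L = 430.706 mg
potassium nitrate: 26.5 mmol/L × 101.1 g/mol × 0.463 L ÷ 1000 = 1.240 g
dipotassium phosphate: 55.7 mmol/L × 174.18 g/mol × 0.463 L ÷ 1000 = 4.492 g
lactose monohydrate: 33.9 mmol/L × 360.3 g/mol × 0.463 L ÷ 1000 = 5.655 g
magnesium chloride hexahydrate: 5.87 mmol/L × 203.3 mg/mmol × 0.463 L = 552.531 mg
copper sulfate pentahydrate: 6.4 mg/L × 0.463 L = 2.963 mg
L-leucine: 0.147 g/L × 0.463 L = 0.068061 g = 68.061 mg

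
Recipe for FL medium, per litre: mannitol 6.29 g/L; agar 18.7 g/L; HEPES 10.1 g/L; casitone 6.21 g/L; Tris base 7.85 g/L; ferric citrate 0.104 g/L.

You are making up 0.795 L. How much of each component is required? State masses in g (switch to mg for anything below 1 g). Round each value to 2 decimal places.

mannitol 5.00 g; agar 14.87 g; HEPES 8.03 g; casitone 4.94 g; Tris base 6.24 g; ferric citrate 82.68 mg

Scale factor relative to 1 L: 0.795.
mannitol: 6.29 g/L × 0.795 L = 5.00 g
agar: 18.7 g/L × 0.795 L = 14.87 g
HEPES: 10.1 g/L × 0.795 L = 8.03 g
casitone: 6.21 g/L × 0.795 L = 4.94 g
Tris base: 7.85 g/L × 0.795 L = 6.24 g
ferric citrate: 0.104 g/L × 0.795 L = 0.08268 g = 82.68 mg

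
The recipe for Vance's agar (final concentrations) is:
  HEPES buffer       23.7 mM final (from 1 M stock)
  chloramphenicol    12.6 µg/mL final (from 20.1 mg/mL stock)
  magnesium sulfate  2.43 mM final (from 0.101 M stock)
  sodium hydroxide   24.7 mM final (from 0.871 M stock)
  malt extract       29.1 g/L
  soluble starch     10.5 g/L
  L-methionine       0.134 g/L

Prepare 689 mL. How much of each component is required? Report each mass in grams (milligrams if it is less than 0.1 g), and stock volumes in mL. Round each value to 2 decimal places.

HEPES buffer 16.33 mL; chloramphenicol 0.43 mL; magnesium sulfate 16.58 mL; sodium hydroxide 19.54 mL; malt extract 20.05 g; soluble starch 7.23 g; L-methionine 92.33 mg

Working volume: 689 mL = 0.689 L.
HEPES buffer: C1V1 = C2V2 → 23.7 mM × 689 mL ÷ 1000 mM = 16.33 mL
chloramphenicol: C1V1 = C2V2 → 12.6 µg/mL × 689 mL ÷ 20100 µg/mL = 0.43 mL
magnesium sulfate: V = C2·V2/C1 = 2.43 mM × 689 mL ÷ 101 mM = 16.58 mL
sodium hydroxide: V = C2·V2/C1 = 24.7 mM × 689 mL ÷ 871 mM = 19.54 mL
malt extract: 29.1 g/L × 0.689 L = 20.05 g
soluble starch: 10.5 g/L × 0.689 L = 7.23 g
L-methionine: 0.134 g/L × 0.689 L = 0.092326 g = 92.33 mg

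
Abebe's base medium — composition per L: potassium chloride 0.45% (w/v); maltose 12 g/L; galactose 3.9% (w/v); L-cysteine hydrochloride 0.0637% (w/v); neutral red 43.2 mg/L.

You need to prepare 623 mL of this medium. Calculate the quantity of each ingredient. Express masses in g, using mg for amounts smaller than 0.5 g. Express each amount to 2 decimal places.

Target volume = 623 mL = 0.623 L.
potassium chloride: 0.45 g per 100 mL × 623 mL ÷ 100 = 2.80 g
maltose: 12 g/L × 0.623 L = 7.48 g
galactose: 3.9% w/v = 39 g/L → 39 × 0.623 L = 24.30 g
L-cysteine hydrochloride: 0.0637 g per 100 mL × 623 mL ÷ 100 = 0.396851 g = 396.85 mg
neutral red: 43.2 mg/L × 0.623 L = 26.91 mg

potassium chloride 2.80 g; maltose 7.48 g; galactose 24.30 g; L-cysteine hydrochloride 396.85 mg; neutral red 26.91 mg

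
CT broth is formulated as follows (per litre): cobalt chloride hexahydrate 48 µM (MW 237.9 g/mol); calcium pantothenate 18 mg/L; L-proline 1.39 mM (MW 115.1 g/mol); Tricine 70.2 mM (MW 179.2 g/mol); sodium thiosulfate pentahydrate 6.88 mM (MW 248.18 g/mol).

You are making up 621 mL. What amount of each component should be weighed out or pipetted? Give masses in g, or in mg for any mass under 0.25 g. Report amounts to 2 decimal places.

Target volume = 621 mL = 0.621 L.
cobalt chloride hexahydrate: 48 µmol/L × 237.9 g/mol × 0.621 L ÷ 1000 = 7.09 mg
calcium pantothenate: 18 mg/L × 0.621 L = 11.18 mg
L-proline: 1.39 mmol/L × 115.1 mg/mmol × 0.621 L = 99.35 mg
Tricine: 70.2 mmol/L × 179.2 g/mol × 0.621 L ÷ 1000 = 7.81 g
sodium thiosulfate pentahydrate: 6.88 mmol/L × 248.18 g/mol × 0.621 L ÷ 1000 = 1.06 g

cobalt chloride hexahydrate 7.09 mg; calcium pantothenate 11.18 mg; L-proline 99.35 mg; Tricine 7.81 g; sodium thiosulfate pentahydrate 1.06 g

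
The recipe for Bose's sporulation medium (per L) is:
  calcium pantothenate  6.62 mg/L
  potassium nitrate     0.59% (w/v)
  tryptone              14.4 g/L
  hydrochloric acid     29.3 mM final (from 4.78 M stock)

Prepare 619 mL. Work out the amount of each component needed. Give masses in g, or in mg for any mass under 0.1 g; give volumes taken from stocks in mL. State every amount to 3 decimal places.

Scale factor relative to 1 L: 0.619.
calcium pantothenate: 6.62 mg/L × 0.619 L = 4.098 mg
potassium nitrate: 0.59 g per 100 mL × 619 mL ÷ 100 = 3.652 g
tryptone: 14.4 g/L × 0.619 L = 8.914 g
hydrochloric acid: dilute stock: 29.3 mM × 619 mL ÷ 4780 mM = 3.794 mL

calcium pantothenate 4.098 mg; potassium nitrate 3.652 g; tryptone 8.914 g; hydrochloric acid 3.794 mL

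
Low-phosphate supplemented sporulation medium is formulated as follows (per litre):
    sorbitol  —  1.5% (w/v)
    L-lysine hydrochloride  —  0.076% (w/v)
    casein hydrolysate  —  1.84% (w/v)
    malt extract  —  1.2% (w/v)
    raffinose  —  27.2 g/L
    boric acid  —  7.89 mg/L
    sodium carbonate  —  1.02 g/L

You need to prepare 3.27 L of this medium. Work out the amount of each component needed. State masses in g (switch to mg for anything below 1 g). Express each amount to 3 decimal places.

Working volume: 3.27 L.
sorbitol: 1.5 g per 100 mL × 3270 mL ÷ 100 = 49.050 g
L-lysine hydrochloride: 0.076% w/v = 0.76 g/L → 0.76 × 3.27 L = 2.485 g
casein hydrolysate: 1.84% w/v = 18.4 g/L → 18.4 × 3.27 L = 60.168 g
malt extract: 1.2 g per 100 mL × 3270 mL ÷ 100 = 39.240 g
raffinose: 27.2 g/L × 3.27 L = 88.944 g
boric acid: 7.89 mg/L × 3.27 L = 25.800 mg
sodium carbonate: 1.02 g/L × 3.27 L = 3.335 g

sorbitol 49.050 g; L-lysine hydrochloride 2.485 g; casein hydrolysate 60.168 g; malt extract 39.240 g; raffinose 88.944 g; boric acid 25.800 mg; sodium carbonate 3.335 g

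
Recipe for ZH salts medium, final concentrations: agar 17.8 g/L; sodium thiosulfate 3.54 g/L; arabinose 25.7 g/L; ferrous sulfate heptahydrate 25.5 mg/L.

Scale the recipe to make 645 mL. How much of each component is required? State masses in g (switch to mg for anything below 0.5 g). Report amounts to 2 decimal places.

Scale factor relative to 1 L: 0.645.
agar: 17.8 g/L × 0.645 L = 11.48 g
sodium thiosulfate: 3.54 g/L × 0.645 L = 2.28 g
arabinose: 25.7 g/L × 0.645 L = 16.58 g
ferrous sulfate heptahydrate: 25.5 mg/L × 0.645 L = 16.45 mg

agar 11.48 g; sodium thiosulfate 2.28 g; arabinose 16.58 g; ferrous sulfate heptahydrate 16.45 mg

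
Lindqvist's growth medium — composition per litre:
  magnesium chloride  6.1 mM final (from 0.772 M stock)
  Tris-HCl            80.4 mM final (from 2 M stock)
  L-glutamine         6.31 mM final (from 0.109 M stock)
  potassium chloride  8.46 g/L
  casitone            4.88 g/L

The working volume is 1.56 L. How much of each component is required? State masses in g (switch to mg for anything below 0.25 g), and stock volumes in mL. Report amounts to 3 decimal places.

Working volume: 1.56 L.
magnesium chloride: V = C2·V2/C1 = 6.1 mM × 1560 mL ÷ 772 mM = 12.326 mL
Tris-HCl: dilute stock: 80.4 mM × 1560 mL ÷ 2000 mM = 62.712 mL
L-glutamine: V = C2·V2/C1 = 6.31 mM × 1560 mL ÷ 109 mM = 90.308 mL
potassium chloride: 8.46 g/L × 1.56 L = 13.198 g
casitone: 4.88 g/L × 1.56 L = 7.613 g

magnesium chloride 12.326 mL; Tris-HCl 62.712 mL; L-glutamine 90.308 mL; potassium chloride 13.198 g; casitone 7.613 g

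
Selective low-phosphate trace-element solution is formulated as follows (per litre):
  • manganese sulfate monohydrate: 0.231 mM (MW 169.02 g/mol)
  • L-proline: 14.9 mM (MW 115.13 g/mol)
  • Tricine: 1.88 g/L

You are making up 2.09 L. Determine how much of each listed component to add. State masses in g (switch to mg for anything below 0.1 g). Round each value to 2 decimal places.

manganese sulfate monohydrate 81.60 mg; L-proline 3.59 g; Tricine 3.93 g

Scale factor relative to 1 L: 2.09.
manganese sulfate monohydrate: 0.231 mmol/L × 169.02 mg/mmol × 2.09 L = 81.60 mg
L-proline: 14.9 mmol/L × 115.13 g/mol × 2.09 L ÷ 1000 = 3.59 g
Tricine: 1.88 g/L × 2.09 L = 3.93 g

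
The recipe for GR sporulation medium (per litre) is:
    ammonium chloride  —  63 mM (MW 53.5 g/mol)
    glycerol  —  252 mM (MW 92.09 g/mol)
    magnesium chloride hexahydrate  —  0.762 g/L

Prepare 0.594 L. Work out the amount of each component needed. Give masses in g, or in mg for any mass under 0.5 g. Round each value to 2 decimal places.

Working volume: 0.594 L.
ammonium chloride: 63 mmol/L × 53.5 g/mol × 0.594 L ÷ 1000 = 2.00 g
glycerol: 252 mmol/L × 92.09 g/mol × 0.594 L ÷ 1000 = 13.78 g
magnesium chloride hexahydrate: 0.762 g/L × 0.594 L = 0.452628 g = 452.63 mg

ammonium chloride 2.00 g; glycerol 13.78 g; magnesium chloride hexahydrate 452.63 mg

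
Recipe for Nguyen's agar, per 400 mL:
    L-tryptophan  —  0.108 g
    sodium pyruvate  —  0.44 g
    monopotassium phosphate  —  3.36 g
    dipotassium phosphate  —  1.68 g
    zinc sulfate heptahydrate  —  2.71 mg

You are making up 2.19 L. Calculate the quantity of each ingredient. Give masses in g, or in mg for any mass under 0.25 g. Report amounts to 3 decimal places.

Scale factor = 2190 mL / 400 mL = 5.475.
L-tryptophan: 0.108 g × (2190 mL / 400 mL) = 0.591 g
sodium pyruvate: 0.44 g × (2190 mL / 400 mL) = 2.409 g
monopotassium phosphate: 3.36 g × (2190 mL / 400 mL) = 18.396 g
dipotassium phosphate: 1.68 g × (2190 mL / 400 mL) = 9.198 g
zinc sulfate heptahydrate: 2.71 mg × (2190 mL / 400 mL) = 14.837 mg

L-tryptophan 0.591 g; sodium pyruvate 2.409 g; monopotassium phosphate 18.396 g; dipotassium phosphate 9.198 g; zinc sulfate heptahydrate 14.837 mg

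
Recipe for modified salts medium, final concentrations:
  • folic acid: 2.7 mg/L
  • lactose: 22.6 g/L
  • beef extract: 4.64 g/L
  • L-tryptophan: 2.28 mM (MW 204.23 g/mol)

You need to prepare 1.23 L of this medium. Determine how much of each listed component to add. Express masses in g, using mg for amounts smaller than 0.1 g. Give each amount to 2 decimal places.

Working volume: 1.23 L.
folic acid: 2.7 mg/L × 1.23 L = 3.32 mg
lactose: 22.6 g/L × 1.23 L = 27.80 g
beef extract: 4.64 g/L × 1.23 L = 5.71 g
L-tryptophan: 2.28 mmol/L × 204.23 g/mol × 1.23 L ÷ 1000 = 0.57 g

folic acid 3.32 mg; lactose 27.80 g; beef extract 5.71 g; L-tryptophan 0.57 g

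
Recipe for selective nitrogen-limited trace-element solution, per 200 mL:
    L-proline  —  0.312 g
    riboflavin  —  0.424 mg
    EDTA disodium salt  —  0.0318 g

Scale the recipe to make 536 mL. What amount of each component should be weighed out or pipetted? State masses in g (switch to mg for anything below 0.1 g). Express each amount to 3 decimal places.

L-proline 0.836 g; riboflavin 1.136 mg; EDTA disodium salt 85.224 mg

Scale factor = 536 mL / 200 mL = 2.68.
L-proline: 0.312 g × (536 mL / 200 mL) = 0.836 g
riboflavin: 0.424 mg × (536 mL / 200 mL) = 1.136 mg
EDTA disodium salt: 0.0318 g × (536 mL / 200 mL) = 0.085224 g = 85.224 mg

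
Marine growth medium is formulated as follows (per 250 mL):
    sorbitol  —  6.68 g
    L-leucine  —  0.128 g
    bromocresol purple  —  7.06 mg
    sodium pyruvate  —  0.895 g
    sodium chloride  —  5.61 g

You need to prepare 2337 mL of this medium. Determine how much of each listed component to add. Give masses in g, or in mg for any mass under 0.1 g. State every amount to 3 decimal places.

sorbitol 62.445 g; L-leucine 1.197 g; bromocresol purple 65.997 mg; sodium pyruvate 8.366 g; sodium chloride 52.442 g

Ratio of target to recipe volume: 2337 / 250 = 9.348.
sorbitol: 6.68 g × (2337 mL / 250 mL) = 62.445 g
L-leucine: 0.128 g × (2337 mL / 250 mL) = 1.197 g
bromocresol purple: 7.06 mg × (2337 mL / 250 mL) = 65.997 mg
sodium pyruvate: 0.895 g × (2337 mL / 250 mL) = 8.366 g
sodium chloride: 5.61 g × (2337 mL / 250 mL) = 52.442 g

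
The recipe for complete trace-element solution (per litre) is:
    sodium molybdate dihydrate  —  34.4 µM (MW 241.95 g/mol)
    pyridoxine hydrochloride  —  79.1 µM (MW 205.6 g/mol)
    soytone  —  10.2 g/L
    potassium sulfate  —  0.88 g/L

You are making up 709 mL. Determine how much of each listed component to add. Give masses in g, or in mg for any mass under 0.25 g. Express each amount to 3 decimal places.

Target volume = 709 mL = 0.709 L.
sodium molybdate dihydrate: 34.4 µmol/L × 241.95 g/mol × 0.709 L ÷ 1000 = 5.901 mg
pyridoxine hydrochloride: 79.1 µmol/L × 205.6 g/mol × 0.709 L ÷ 1000 = 11.530 mg
soytone: 10.2 g/L × 0.709 L = 7.232 g
potassium sulfate: 0.88 g/L × 0.709 L = 0.624 g

sodium molybdate dihydrate 5.901 mg; pyridoxine hydrochloride 11.530 mg; soytone 7.232 g; potassium sulfate 0.624 g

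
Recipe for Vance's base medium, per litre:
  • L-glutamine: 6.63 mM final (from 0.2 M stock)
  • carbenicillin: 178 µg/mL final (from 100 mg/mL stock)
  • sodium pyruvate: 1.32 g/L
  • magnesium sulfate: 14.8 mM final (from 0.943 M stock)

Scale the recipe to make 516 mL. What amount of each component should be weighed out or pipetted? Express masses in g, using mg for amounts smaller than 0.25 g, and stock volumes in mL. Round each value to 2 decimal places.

Working volume: 516 mL = 0.516 L.
L-glutamine: C1V1 = C2V2 → 6.63 mM × 516 mL ÷ 200 mM = 17.11 mL
carbenicillin: V = C2·V2/C1 = 178 µg/mL × 516 mL ÷ 100000 µg/mL = 0.92 mL
sodium pyruvate: 1.32 g/L × 0.516 L = 0.68 g
magnesium sulfate: C1V1 = C2V2 → 14.8 mM × 516 mL ÷ 943 mM = 8.10 mL

L-glutamine 17.11 mL; carbenicillin 0.92 mL; sodium pyruvate 0.68 g; magnesium sulfate 8.10 mL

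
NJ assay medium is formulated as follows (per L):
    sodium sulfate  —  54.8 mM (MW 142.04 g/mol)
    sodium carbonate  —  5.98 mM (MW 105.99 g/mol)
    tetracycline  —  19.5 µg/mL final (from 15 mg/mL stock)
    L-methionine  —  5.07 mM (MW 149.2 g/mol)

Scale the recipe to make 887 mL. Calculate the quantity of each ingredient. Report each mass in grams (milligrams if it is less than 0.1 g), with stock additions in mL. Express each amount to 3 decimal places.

sodium sulfate 6.904 g; sodium carbonate 0.562 g; tetracycline 1.153 mL; L-methionine 0.671 g

Target volume = 887 mL = 0.887 L.
sodium sulfate: 54.8 mmol/L × 142.04 g/mol × 0.887 L ÷ 1000 = 6.904 g
sodium carbonate: 5.98 mmol/L × 105.99 g/mol × 0.887 L ÷ 1000 = 0.562 g
tetracycline: V = C2·V2/C1 = 19.5 µg/mL × 887 mL ÷ 15000 µg/mL = 1.153 mL
L-methionine: 5.07 mmol/L × 149.2 g/mol × 0.887 L ÷ 1000 = 0.671 g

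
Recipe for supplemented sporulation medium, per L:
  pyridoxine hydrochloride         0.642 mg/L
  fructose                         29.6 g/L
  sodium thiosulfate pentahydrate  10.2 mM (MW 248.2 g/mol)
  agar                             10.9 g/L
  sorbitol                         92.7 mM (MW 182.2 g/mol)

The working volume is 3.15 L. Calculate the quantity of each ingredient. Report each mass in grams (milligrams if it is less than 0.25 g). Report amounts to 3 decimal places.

pyridoxine hydrochloride 2.022 mg; fructose 93.240 g; sodium thiosulfate pentahydrate 7.975 g; agar 34.335 g; sorbitol 53.203 g

Working volume: 3.15 L.
pyridoxine hydrochloride: 0.642 mg/L × 3.15 L = 2.022 mg
fructose: 29.6 g/L × 3.15 L = 93.240 g
sodium thiosulfate pentahydrate: 10.2 mmol/L × 248.2 g/mol × 3.15 L ÷ 1000 = 7.975 g
agar: 10.9 g/L × 3.15 L = 34.335 g
sorbitol: 92.7 mmol/L × 182.2 g/mol × 3.15 L ÷ 1000 = 53.203 g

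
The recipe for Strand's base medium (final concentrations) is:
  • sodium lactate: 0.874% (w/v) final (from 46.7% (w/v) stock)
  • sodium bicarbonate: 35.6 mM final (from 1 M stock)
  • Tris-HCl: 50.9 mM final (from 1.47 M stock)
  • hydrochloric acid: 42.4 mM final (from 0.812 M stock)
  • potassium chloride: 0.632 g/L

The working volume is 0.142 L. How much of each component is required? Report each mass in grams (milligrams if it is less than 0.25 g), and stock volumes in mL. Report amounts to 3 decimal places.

sodium lactate 2.658 mL; sodium bicarbonate 5.055 mL; Tris-HCl 4.917 mL; hydrochloric acid 7.415 mL; potassium chloride 89.744 mg

Working volume: 0.142 L.
sodium lactate: dilute stock: 0.874% ÷ 46.7% × 142 mL = 2.658 mL
sodium bicarbonate: C1V1 = C2V2 → 35.6 mM × 142 mL ÷ 1000 mM = 5.055 mL
Tris-HCl: V = C2·V2/C1 = 50.9 mM × 142 mL ÷ 1470 mM = 4.917 mL
hydrochloric acid: V = C2·V2/C1 = 42.4 mM × 142 mL ÷ 812 mM = 7.415 mL
potassium chloride: 0.632 g/L × 0.142 L = 0.089744 g = 89.744 mg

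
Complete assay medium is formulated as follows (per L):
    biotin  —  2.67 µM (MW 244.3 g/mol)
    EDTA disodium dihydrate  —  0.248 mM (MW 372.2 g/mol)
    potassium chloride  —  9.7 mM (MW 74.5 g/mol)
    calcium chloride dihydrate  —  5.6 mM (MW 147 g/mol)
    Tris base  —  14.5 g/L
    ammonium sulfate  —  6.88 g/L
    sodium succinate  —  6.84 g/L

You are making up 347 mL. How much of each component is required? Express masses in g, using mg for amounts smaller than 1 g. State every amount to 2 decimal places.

biotin 0.23 mg; EDTA disodium dihydrate 32.03 mg; potassium chloride 250.76 mg; calcium chloride dihydrate 285.65 mg; Tris base 5.03 g; ammonium sulfate 2.39 g; sodium succinate 2.37 g

Target volume = 347 mL = 0.347 L.
biotin: 2.67 µmol/L × 244.3 g/mol × 0.347 L ÷ 1000 = 0.23 mg
EDTA disodium dihydrate: 0.248 mmol/L × 372.2 mg/mmol × 0.347 L = 32.03 mg
potassium chloride: 9.7 mmol/L × 74.5 mg/mmol × 0.347 L = 250.76 mg
calcium chloride dihydrate: 5.6 mmol/L × 147 mg/mmol × 0.347 L = 285.65 mg
Tris base: 14.5 g/L × 0.347 L = 5.03 g
ammonium sulfate: 6.88 g/L × 0.347 L = 2.39 g
sodium succinate: 6.84 g/L × 0.347 L = 2.37 g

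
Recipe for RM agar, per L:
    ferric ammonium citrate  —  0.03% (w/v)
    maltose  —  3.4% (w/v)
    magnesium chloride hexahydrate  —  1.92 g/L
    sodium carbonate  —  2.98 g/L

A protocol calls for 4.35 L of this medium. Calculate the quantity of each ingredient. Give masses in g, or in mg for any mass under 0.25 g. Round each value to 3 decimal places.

ferric ammonium citrate 1.305 g; maltose 147.900 g; magnesium chloride hexahydrate 8.352 g; sodium carbonate 12.963 g

Working volume: 4.35 L.
ferric ammonium citrate: 0.03 g per 100 mL × 4350 mL ÷ 100 = 1.305 g
maltose: 3.4% w/v = 34 g/L → 34 × 4.35 L = 147.900 g
magnesium chloride hexahydrate: 1.92 g/L × 4.35 L = 8.352 g
sodium carbonate: 2.98 g/L × 4.35 L = 12.963 g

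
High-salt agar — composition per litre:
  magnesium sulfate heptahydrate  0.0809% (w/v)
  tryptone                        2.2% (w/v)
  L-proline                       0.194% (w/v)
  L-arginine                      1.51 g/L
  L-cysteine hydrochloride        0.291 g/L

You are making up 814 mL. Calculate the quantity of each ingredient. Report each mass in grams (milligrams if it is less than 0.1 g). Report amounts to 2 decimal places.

Target volume = 814 mL = 0.814 L.
magnesium sulfate heptahydrate: 0.0809% w/v = 0.809 g/L → 0.809 × 0.814 L = 0.66 g
tryptone: 2.2% w/v = 22 g/L → 22 × 0.814 L = 17.91 g
L-proline: 0.194 g per 100 mL × 814 mL ÷ 100 = 1.58 g
L-arginine: 1.51 g/L × 0.814 L = 1.23 g
L-cysteine hydrochloride: 0.291 g/L × 0.814 L = 0.24 g

magnesium sulfate heptahydrate 0.66 g; tryptone 17.91 g; L-proline 1.58 g; L-arginine 1.23 g; L-cysteine hydrochloride 0.24 g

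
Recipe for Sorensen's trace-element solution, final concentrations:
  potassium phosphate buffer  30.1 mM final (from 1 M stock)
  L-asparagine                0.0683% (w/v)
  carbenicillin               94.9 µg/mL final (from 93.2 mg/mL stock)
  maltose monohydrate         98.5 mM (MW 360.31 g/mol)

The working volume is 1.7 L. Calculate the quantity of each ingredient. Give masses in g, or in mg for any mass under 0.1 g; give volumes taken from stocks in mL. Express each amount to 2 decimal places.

potassium phosphate buffer 51.17 mL; L-asparagine 1.16 g; carbenicillin 1.73 mL; maltose monohydrate 60.33 g

Working volume: 1.7 L.
potassium phosphate buffer: V = C2·V2/C1 = 30.1 mM × 1700 mL ÷ 1000 mM = 51.17 mL
L-asparagine: 0.0683 g per 100 mL × 1700 mL ÷ 100 = 1.16 g
carbenicillin: dilute stock: 94.9 µg/mL × 1700 mL ÷ 93200 µg/mL = 1.73 mL
maltose monohydrate: 98.5 mmol/L × 360.31 g/mol × 1.7 L ÷ 1000 = 60.33 g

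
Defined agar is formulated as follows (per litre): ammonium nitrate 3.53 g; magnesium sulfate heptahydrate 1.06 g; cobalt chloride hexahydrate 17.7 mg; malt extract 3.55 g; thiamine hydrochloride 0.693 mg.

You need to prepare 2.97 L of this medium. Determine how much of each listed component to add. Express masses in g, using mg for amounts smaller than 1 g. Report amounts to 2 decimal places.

ammonium nitrate 10.48 g; magnesium sulfate heptahydrate 3.15 g; cobalt chloride hexahydrate 52.57 mg; malt extract 10.54 g; thiamine hydrochloride 2.06 mg

Scale factor = 2970 mL / 1000 mL = 2.97.
ammonium nitrate: 3.53 g × (2970 mL / 1000 mL) = 10.48 g
magnesium sulfate heptahydrate: 1.06 g × (2970 mL / 1000 mL) = 3.15 g
cobalt chloride hexahydrate: 17.7 mg × (2970 mL / 1000 mL) = 52.57 mg
malt extract: 3.55 g × (2970 mL / 1000 mL) = 10.54 g
thiamine hydrochloride: 0.693 mg × (2970 mL / 1000 mL) = 2.06 mg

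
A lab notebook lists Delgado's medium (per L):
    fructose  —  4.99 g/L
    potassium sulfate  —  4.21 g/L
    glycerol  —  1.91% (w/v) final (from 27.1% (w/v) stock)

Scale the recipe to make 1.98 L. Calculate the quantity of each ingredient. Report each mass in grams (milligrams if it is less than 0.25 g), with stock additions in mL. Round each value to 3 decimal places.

Working volume: 1.98 L.
fructose: 4.99 g/L × 1.98 L = 9.880 g
potassium sulfate: 4.21 g/L × 1.98 L = 8.336 g
glycerol: C1V1 = C2V2 → 1.91% ÷ 27.1% × 1980 mL = 139.550 mL

fructose 9.880 g; potassium sulfate 8.336 g; glycerol 139.550 mL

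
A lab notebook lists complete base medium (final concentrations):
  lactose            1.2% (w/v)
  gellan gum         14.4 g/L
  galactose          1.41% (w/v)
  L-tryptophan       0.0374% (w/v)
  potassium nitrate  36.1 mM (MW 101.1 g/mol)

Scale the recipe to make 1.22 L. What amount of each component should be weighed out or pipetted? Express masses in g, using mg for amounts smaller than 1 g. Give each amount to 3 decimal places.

Scale factor relative to 1 L: 1.22.
lactose: 1.2% w/v = 12 g/L → 12 × 1.22 L = 14.640 g
gellan gum: 14.4 g/L × 1.22 L = 17.568 g
galactose: 1.41% w/v = 14.1 g/L → 14.1 × 1.22 L = 17.202 g
L-tryptophan: 0.0374 g per 100 mL × 1220 mL ÷ 100 = 0.45628 g = 456.280 mg
potassium nitrate: 36.1 mmol/L × 101.1 g/mol × 1.22 L ÷ 1000 = 4.453 g

lactose 14.640 g; gellan gum 17.568 g; galactose 17.202 g; L-tryptophan 456.280 mg; potassium nitrate 4.453 g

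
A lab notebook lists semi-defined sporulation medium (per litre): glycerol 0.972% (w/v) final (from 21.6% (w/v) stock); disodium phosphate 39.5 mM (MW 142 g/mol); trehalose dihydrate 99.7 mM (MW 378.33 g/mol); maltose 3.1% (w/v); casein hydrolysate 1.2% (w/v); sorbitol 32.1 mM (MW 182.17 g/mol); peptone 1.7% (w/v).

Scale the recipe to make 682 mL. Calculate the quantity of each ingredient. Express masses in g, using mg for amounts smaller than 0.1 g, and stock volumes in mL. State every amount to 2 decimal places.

glycerol 30.69 mL; disodium phosphate 3.83 g; trehalose dihydrate 25.72 g; maltose 21.14 g; casein hydrolysate 8.18 g; sorbitol 3.99 g; peptone 11.59 g

Working volume: 682 mL = 0.682 L.
glycerol: dilute stock: 0.972% ÷ 21.6% × 682 mL = 30.69 mL
disodium phosphate: 39.5 mmol/L × 142 g/mol × 0.682 L ÷ 1000 = 3.83 g
trehalose dihydrate: 99.7 mmol/L × 378.33 g/mol × 0.682 L ÷ 1000 = 25.72 g
maltose: 3.1 g per 100 mL × 682 mL ÷ 100 = 21.14 g
casein hydrolysate: 1.2% w/v = 12 g/L → 12 × 0.682 L = 8.18 g
sorbitol: 32.1 mmol/L × 182.17 g/mol × 0.682 L ÷ 1000 = 3.99 g
peptone: 1.7 g per 100 mL × 682 mL ÷ 100 = 11.59 g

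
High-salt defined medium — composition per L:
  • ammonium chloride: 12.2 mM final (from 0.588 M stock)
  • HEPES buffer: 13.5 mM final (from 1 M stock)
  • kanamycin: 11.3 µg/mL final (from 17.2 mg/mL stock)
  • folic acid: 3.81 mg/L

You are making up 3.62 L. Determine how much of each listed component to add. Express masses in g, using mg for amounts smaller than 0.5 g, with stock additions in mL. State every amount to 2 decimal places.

Scale factor relative to 1 L: 3.62.
ammonium chloride: C1V1 = C2V2 → 12.2 mM × 3620 mL ÷ 588 mM = 75.11 mL
HEPES buffer: V = C2·V2/C1 = 13.5 mM × 3620 mL ÷ 1000 mM = 48.87 mL
kanamycin: dilute stock: 11.3 µg/mL × 3620 mL ÷ 17200 µg/mL = 2.38 mL
folic acid: 3.81 mg/L × 3.62 L = 13.79 mg

ammonium chloride 75.11 mL; HEPES buffer 48.87 mL; kanamycin 2.38 mL; folic acid 13.79 mg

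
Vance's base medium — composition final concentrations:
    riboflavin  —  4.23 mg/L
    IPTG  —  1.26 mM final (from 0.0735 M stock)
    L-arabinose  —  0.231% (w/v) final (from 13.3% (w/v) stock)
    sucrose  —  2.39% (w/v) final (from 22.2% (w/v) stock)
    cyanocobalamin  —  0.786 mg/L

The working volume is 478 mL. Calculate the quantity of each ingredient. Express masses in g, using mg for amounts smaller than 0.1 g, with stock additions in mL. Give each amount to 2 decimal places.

riboflavin 2.02 mg; IPTG 8.19 mL; L-arabinose 8.30 mL; sucrose 51.46 mL; cyanocobalamin 0.38 mg

Working volume: 478 mL = 0.478 L.
riboflavin: 4.23 mg/L × 0.478 L = 2.02 mg
IPTG: C1V1 = C2V2 → 1.26 mM × 478 mL ÷ 73.5 mM = 8.19 mL
L-arabinose: C1V1 = C2V2 → 0.231% ÷ 13.3% × 478 mL = 8.30 mL
sucrose: V = C2·V2/C1 = 2.39% ÷ 22.2% × 478 mL = 51.46 mL
cyanocobalamin: 0.786 mg/L × 0.478 L = 0.38 mg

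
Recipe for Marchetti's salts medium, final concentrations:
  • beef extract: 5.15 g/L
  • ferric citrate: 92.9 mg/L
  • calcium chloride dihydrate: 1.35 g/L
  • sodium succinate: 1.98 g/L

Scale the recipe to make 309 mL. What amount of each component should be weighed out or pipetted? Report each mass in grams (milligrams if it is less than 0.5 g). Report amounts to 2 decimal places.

Working volume: 309 mL = 0.309 L.
beef extract: 5.15 g/L × 0.309 L = 1.59 g
ferric citrate: 92.9 mg/L × 0.309 L = 28.71 mg
calcium chloride dihydrate: 1.35 g/L × 0.309 L = 0.41715 g = 417.15 mg
sodium succinate: 1.98 g/L × 0.309 L = 0.61 g

beef extract 1.59 g; ferric citrate 28.71 mg; calcium chloride dihydrate 417.15 mg; sodium succinate 0.61 g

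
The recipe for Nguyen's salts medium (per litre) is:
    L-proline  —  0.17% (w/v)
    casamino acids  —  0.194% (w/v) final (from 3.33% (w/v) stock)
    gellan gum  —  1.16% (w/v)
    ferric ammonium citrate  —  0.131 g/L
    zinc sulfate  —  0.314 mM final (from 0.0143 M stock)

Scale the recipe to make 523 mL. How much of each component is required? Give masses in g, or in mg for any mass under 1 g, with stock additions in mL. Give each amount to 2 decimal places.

L-proline 889.10 mg; casamino acids 30.47 mL; gellan gum 6.07 g; ferric ammonium citrate 68.51 mg; zinc sulfate 11.48 mL

Scale factor relative to 1 L: 0.523.
L-proline: 0.17 g per 100 mL × 523 mL ÷ 100 = 0.8891 g = 889.10 mg
casamino acids: V = C2·V2/C1 = 0.194% ÷ 3.33% × 523 mL = 30.47 mL
gellan gum: 1.16% w/v = 11.6 g/L → 11.6 × 0.523 L = 6.07 g
ferric ammonium citrate: 0.131 g/L × 0.523 L = 0.068513 g = 68.51 mg
zinc sulfate: dilute stock: 0.314 mM × 523 mL ÷ 14.3 mM = 11.48 mL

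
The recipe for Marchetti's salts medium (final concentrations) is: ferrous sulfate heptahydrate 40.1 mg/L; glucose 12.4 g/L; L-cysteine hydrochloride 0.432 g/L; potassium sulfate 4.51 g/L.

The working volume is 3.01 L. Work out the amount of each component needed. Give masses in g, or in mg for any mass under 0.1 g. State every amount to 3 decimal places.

ferrous sulfate heptahydrate 0.121 g; glucose 37.324 g; L-cysteine hydrochloride 1.300 g; potassium sulfate 13.575 g

Scale factor relative to 1 L: 3.01.
ferrous sulfate heptahydrate: 40.1 mg/L × 3.01 L = 120.701 mg = 0.121 g
glucose: 12.4 g/L × 3.01 L = 37.324 g
L-cysteine hydrochloride: 0.432 g/L × 3.01 L = 1.300 g
potassium sulfate: 4.51 g/L × 3.01 L = 13.575 g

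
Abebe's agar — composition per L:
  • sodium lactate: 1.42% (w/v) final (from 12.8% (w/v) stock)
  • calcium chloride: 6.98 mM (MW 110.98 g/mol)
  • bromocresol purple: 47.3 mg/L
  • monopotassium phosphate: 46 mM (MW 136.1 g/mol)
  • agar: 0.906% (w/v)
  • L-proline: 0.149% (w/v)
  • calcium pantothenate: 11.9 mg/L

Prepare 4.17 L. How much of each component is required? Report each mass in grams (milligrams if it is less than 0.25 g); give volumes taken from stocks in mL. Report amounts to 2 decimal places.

sodium lactate 462.61 mL; calcium chloride 3.23 g; bromocresol purple 197.24 mg; monopotassium phosphate 26.11 g; agar 37.78 g; L-proline 6.21 g; calcium pantothenate 49.62 mg

Scale factor relative to 1 L: 4.17.
sodium lactate: C1V1 = C2V2 → 1.42% ÷ 12.8% × 4170 mL = 462.61 mL
calcium chloride: 6.98 mmol/L × 110.98 g/mol × 4.17 L ÷ 1000 = 3.23 g
bromocresol purple: 47.3 mg/L × 4.17 L = 197.24 mg
monopotassium phosphate: 46 mmol/L × 136.1 g/mol × 4.17 L ÷ 1000 = 26.11 g
agar: 0.906 g per 100 mL × 4170 mL ÷ 100 = 37.78 g
L-proline: 0.149 g per 100 mL × 4170 mL ÷ 100 = 6.21 g
calcium pantothenate: 11.9 mg/L × 4.17 L = 49.62 mg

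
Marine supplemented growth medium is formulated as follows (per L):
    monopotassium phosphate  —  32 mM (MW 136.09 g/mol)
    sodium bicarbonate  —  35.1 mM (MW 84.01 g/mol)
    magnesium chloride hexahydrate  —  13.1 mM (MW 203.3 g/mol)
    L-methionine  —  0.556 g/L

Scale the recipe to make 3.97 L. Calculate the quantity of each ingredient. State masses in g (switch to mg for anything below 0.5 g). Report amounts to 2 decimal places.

Scale factor relative to 1 L: 3.97.
monopotassium phosphate: 32 mmol/L × 136.09 g/mol × 3.97 L ÷ 1000 = 17.29 g
sodium bicarbonate: 35.1 mmol/L × 84.01 g/mol × 3.97 L ÷ 1000 = 11.71 g
magnesium chloride hexahydrate: 13.1 mmol/L × 203.3 g/mol × 3.97 L ÷ 1000 = 10.57 g
L-methionine: 0.556 g/L × 3.97 L = 2.21 g

monopotassium phosphate 17.29 g; sodium bicarbonate 11.71 g; magnesium chloride hexahydrate 10.57 g; L-methionine 2.21 g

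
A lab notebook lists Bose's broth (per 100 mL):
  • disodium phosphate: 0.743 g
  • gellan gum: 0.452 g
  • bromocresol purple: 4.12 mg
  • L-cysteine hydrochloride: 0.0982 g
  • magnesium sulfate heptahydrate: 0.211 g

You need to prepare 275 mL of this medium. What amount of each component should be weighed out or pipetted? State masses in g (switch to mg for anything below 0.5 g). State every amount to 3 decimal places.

disodium phosphate 2.043 g; gellan gum 1.243 g; bromocresol purple 11.330 mg; L-cysteine hydrochloride 270.050 mg; magnesium sulfate heptahydrate 0.580 g

Ratio of target to recipe volume: 275 / 100 = 2.75.
disodium phosphate: 0.743 g × (275 mL / 100 mL) = 2.043 g
gellan gum: 0.452 g × (275 mL / 100 mL) = 1.243 g
bromocresol purple: 4.12 mg × (275 mL / 100 mL) = 11.330 mg
L-cysteine hydrochloride: 0.0982 g × (275 mL / 100 mL) = 0.27005 g = 270.050 mg
magnesium sulfate heptahydrate: 0.211 g × (275 mL / 100 mL) = 0.580 g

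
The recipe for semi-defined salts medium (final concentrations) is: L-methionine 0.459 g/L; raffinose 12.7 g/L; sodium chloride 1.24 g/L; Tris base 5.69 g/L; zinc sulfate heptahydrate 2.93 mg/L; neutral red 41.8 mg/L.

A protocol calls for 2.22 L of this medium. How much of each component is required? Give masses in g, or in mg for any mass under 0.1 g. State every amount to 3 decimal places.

Working volume: 2.22 L.
L-methionine: 0.459 g/L × 2.22 L = 1.019 g
raffinose: 12.7 g/L × 2.22 L = 28.194 g
sodium chloride: 1.24 g/L × 2.22 L = 2.753 g
Tris base: 5.69 g/L × 2.22 L = 12.632 g
zinc sulfate heptahydrate: 2.93 mg/L × 2.22 L = 6.505 mg
neutral red: 41.8 mg/L × 2.22 L = 92.796 mg

L-methionine 1.019 g; raffinose 28.194 g; sodium chloride 2.753 g; Tris base 12.632 g; zinc sulfate heptahydrate 6.505 mg; neutral red 92.796 mg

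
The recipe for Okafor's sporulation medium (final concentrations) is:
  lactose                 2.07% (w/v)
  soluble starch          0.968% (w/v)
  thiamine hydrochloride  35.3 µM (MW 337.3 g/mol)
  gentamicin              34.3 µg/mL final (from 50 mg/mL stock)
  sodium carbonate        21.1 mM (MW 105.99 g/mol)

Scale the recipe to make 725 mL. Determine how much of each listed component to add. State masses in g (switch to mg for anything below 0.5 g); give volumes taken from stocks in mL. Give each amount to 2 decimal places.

Working volume: 725 mL = 0.725 L.
lactose: 2.07% w/v = 20.7 g/L → 20.7 × 0.725 L = 15.01 g
soluble starch: 0.968% w/v = 9.68 g/L → 9.68 × 0.725 L = 7.02 g
thiamine hydrochloride: 35.3 µmol/L × 337.3 g/mol × 0.725 L ÷ 1000 = 8.63 mg
gentamicin: V = C2·V2/C1 = 34.3 µg/mL × 725 mL ÷ 50000 µg/mL = 0.50 mL
sodium carbonate: 21.1 mmol/L × 105.99 g/mol × 0.725 L ÷ 1000 = 1.62 g

lactose 15.01 g; soluble starch 7.02 g; thiamine hydrochloride 8.63 mg; gentamicin 0.50 mL; sodium carbonate 1.62 g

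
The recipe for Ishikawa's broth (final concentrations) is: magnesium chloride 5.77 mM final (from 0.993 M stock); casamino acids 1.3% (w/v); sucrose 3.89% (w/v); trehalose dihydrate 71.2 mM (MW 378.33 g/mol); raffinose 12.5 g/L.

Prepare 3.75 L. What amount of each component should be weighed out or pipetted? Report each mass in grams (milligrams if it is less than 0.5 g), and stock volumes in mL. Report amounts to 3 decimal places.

magnesium chloride 21.790 mL; casamino acids 48.750 g; sucrose 145.875 g; trehalose dihydrate 101.014 g; raffinose 46.875 g

Scale factor relative to 1 L: 3.75.
magnesium chloride: dilute stock: 5.77 mM × 3750 mL ÷ 993 mM = 21.790 mL
casamino acids: 1.3 g per 100 mL × 3750 mL ÷ 100 = 48.750 g
sucrose: 3.89% w/v = 38.9 g/L → 38.9 × 3.75 L = 145.875 g
trehalose dihydrate: 71.2 mmol/L × 378.33 g/mol × 3.75 L ÷ 1000 = 101.014 g
raffinose: 12.5 g/L × 3.75 L = 46.875 g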